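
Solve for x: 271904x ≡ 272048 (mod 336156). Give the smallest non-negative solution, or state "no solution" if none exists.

First find gcd(271904, 336156):
336156 = 1·271904 + 64252
271904 = 4·64252 + 14896
64252 = 4·14896 + 4668
14896 = 3·4668 + 892
4668 = 5·892 + 208
892 = 4·208 + 60
208 = 3·60 + 28
60 = 2·28 + 4
28 = 7·4 + 0
gcd = 4 and 4 | 272048, so solutions exist. Divide through by 4: 67976x ≡ 68012 (mod 84039).
Now find 67976⁻¹ mod 84039:
84039 = 1·67976 + 16063
67976 = 4·16063 + 3724
16063 = 4·3724 + 1167
3724 = 3·1167 + 223
1167 = 5·223 + 52
223 = 4·52 + 15
52 = 3·15 + 7
15 = 2·7 + 1
7 = 7·1 + 0
Back-substitute:
1 = 15 − 2·7
1 = −2·52 + 7·15
1 = 7·223 − 30·52
1 = −30·1167 + 157·223
1 = 157·3724 − 501·1167
1 = −501·16063 + 2161·3724
1 = 2161·67976 − 9145·16063
1 = −9145·84039 + 11306·67976
So 67976⁻¹ ≡ 11306 (mod 84039).
Then x ≡ 11306·68012 ≡ 70861 (mod 84039); the smallest non-negative solution is x = 70861.

70861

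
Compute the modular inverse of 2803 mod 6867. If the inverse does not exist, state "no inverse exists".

4912

Run Euclid on (6867, 2803):
6867 = 2*2803 + 1261
2803 = 2*1261 + 281
1261 = 4*281 + 137
281 = 2*137 + 7
137 = 19*7 + 4
7 = 1*4 + 3
4 = 1*3 + 1
3 = 3*1 + 0
gcd = 1, so the inverse exists. Back-substitute:
1 = 4 − 3
1 = −7 + 2·4
1 = 2·137 − 39·7
1 = −39·281 + 80·137
1 = 80·1261 − 359·281
1 = −359·2803 + 798·1261
1 = 798·6867 − 1955·2803
Hence 2803⁻¹ ≡ -1955 ≡ 4912 (mod 6867).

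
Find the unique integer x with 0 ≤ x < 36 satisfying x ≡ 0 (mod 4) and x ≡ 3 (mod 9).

12

Write x = 0 + 4·k. Then 4·k ≡ 3 − 0 ≡ 3 (mod 9).
Need 4⁻¹ mod 9. Extended Euclid on (9, 4):
9 = 2×4 + 1
4 = 4×1 + 0
Back-substitute:
1 = 9 − 2·4
4⁻¹ ≡ 7 (mod 9), so k ≡ 7·3 ≡ 3 (mod 9).
x = 0 + 4·3 = 12.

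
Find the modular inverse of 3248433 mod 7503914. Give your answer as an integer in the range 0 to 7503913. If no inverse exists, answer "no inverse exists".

Apply the Euclidean algorithm to 7503914 and 3248433:
7503914 = 2*3248433 + 1007048
3248433 = 3*1007048 + 227289
1007048 = 4*227289 + 97892
227289 = 2*97892 + 31505
97892 = 3*31505 + 3377
31505 = 9*3377 + 1112
3377 = 3*1112 + 41
1112 = 27*41 + 5
41 = 8*5 + 1
5 = 5*1 + 0
Since gcd(3248433, 7503914) = 1, back-substitute to write 1 as a combination:
1 = 41 − 8·5
1 = −8·1112 + 217·41
1 = 217·3377 − 659·1112
1 = −659·31505 + 6148·3377
1 = 6148·97892 − 19103·31505
1 = −19103·227289 + 44354·97892
1 = 44354·1007048 − 196519·227289
1 = −196519·3248433 + 633911·1007048
1 = 633911·7503914 − 1464341·3248433
So 3248433·(-1464341) ≡ 1 (mod 7503914), and -1464341 ≡ 6039573 (mod 7503914).

6039573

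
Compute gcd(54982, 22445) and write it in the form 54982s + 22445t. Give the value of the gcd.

Euclidean algorithm:
54982 = 2·22445 + 10092
22445 = 2·10092 + 2261
10092 = 4·2261 + 1048
2261 = 2·1048 + 165
1048 = 6·165 + 58
165 = 2·58 + 49
58 = 1·49 + 9
49 = 5·9 + 4
9 = 2·4 + 1
4 = 4·1 + 0
gcd(54982, 22445) = 1.
Working backward:
1 = 9 − 2·4
1 = −2·49 + 11·9
1 = 11·58 − 13·49
1 = −13·165 + 37·58
1 = 37·1048 − 235·165
1 = −235·2261 + 507·1048
1 = 507·10092 − 2263·2261
1 = −2263·22445 + 5033·10092
1 = 5033·54982 − 12329·22445
So 1 = (5033)·54982 + (-12329)·22445.

1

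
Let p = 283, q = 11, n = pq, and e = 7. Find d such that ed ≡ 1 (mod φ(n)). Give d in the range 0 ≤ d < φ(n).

φ(n) = (p−1)(q−1) = 282·10 = 2820.
Need d with 7·d ≡ 1 (mod 2820). Apply the extended Euclidean algorithm:
2820 = 402*7 + 6
7 = 1*6 + 1
6 = 6*1 + 0
Back-substitute:
1 = 7 − 6
1 = −2820 + 403·7
So 7·403 ≡ 1 (mod 2820), hence d = 403.

403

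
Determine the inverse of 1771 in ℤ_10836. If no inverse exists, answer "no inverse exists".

no inverse exists

Compute gcd(1771, 10836):
10836 = 6*1771 + 210
1771 = 8*210 + 91
210 = 2*91 + 28
91 = 3*28 + 7
28 = 4*7 + 0
Since gcd = 7 > 1, 1771 is not a unit mod 10836.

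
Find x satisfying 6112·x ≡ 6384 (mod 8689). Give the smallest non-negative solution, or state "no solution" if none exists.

1707

First find gcd(6112, 8689):
8689 = 1×6112 + 2577
6112 = 2×2577 + 958
2577 = 2×958 + 661
958 = 1×661 + 297
661 = 2×297 + 67
297 = 4×67 + 29
67 = 2×29 + 9
29 = 3×9 + 2
9 = 4×2 + 1
2 = 2×1 + 0
gcd = 1, so a unique solution mod 8689 exists.
Back-substitute for the Bézout coefficients:
1 = 9 − 4·2
1 = −4·29 + 13·9
1 = 13·67 − 30·29
1 = −30·297 + 133·67
1 = 133·661 − 296·297
1 = −296·958 + 429·661
1 = 429·2577 − 1154·958
1 = −1154·6112 + 2737·2577
1 = 2737·8689 − 3891·6112
So 6112·(-3891) ≡ 1 (mod 8689), giving 6112⁻¹ ≡ 4798.
x ≡ 6112⁻¹·6384 ≡ 4798·6384 ≡ 1707 (mod 8689).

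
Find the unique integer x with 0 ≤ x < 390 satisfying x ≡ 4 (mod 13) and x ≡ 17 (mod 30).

17

Write x = 4 + 13·k. Then 13·k ≡ 17 − 4 ≡ 13 (mod 30).
Need 13⁻¹ mod 30. Extended Euclid on (30, 13):
30 = 2·13 + 4
13 = 3·4 + 1
4 = 4·1 + 0
Back-substitute:
1 = 13 − 3·4
1 = −3·30 + 7·13
13⁻¹ ≡ 7 (mod 30), so k ≡ 7·13 ≡ 1 (mod 30).
x = 4 + 13·1 = 17.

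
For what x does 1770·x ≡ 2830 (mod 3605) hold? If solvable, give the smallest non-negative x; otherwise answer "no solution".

First find gcd(1770, 3605):
3605 = 2×1770 + 65
1770 = 27×65 + 15
65 = 4×15 + 5
15 = 3×5 + 0
gcd = 5 and 5 | 2830, so solutions exist. Divide through by 5: 354x ≡ 566 (mod 721).
Now find 354⁻¹ mod 721:
721 = 2×354 + 13
354 = 27×13 + 3
13 = 4×3 + 1
3 = 3×1 + 0
Back-substitute:
1 = 13 − 4·3
1 = −4·354 + 109·13
1 = 109·721 − 222·354
So 354·(-222) ≡ 1 (mod 721), i.e. 354⁻¹ ≡ 499.
Then x ≡ 499·566 ≡ 523 (mod 721); the smallest non-negative solution is x = 523.

523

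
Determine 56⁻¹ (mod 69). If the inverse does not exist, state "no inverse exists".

Apply the Euclidean algorithm to 69 and 56:
69 = 1·56 + 13
56 = 4·13 + 4
13 = 3·4 + 1
4 = 4·1 + 0
gcd = 1, so the inverse exists. Back-substitute:
1 = 13 − 3·4
1 = −3·56 + 13·13
1 = 13·69 − 16·56
Hence 56⁻¹ ≡ -16 ≡ 53 (mod 69).

53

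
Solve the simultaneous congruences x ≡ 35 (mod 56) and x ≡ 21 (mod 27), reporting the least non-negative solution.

1155

Write x = 35 + 56·k. Then 56·k ≡ 21 − 35 ≡ 13 (mod 27).
Need 56⁻¹ mod 27. Extended Euclid on (27, 2):
27 = 13×2 + 1
2 = 2×1 + 0
Back-substitute:
1 = 27 − 13·2
56⁻¹ ≡ 14 (mod 27), so k ≡ 14·13 ≡ 20 (mod 27).
x = 35 + 56·20 = 1155.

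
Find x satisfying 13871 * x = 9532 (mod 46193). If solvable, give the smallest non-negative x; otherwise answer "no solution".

First find gcd(13871, 46193):
46193 = 3·13871 + 4580
13871 = 3·4580 + 131
4580 = 34·131 + 126
131 = 1·126 + 5
126 = 25·5 + 1
5 = 5·1 + 0
gcd = 1, so a unique solution mod 46193 exists.
Back-substitute for the Bézout coefficients:
1 = 126 − 25·5
1 = −25·131 + 26·126
1 = 26·4580 − 909·131
1 = −909·13871 + 2753·4580
1 = 2753·46193 − 9168·13871
So 13871·(-9168) ≡ 1 (mod 46193), giving 13871⁻¹ ≡ 37025.
x ≡ 13871⁻¹·9532 ≡ 37025·9532 ≡ 7780 (mod 46193).

7780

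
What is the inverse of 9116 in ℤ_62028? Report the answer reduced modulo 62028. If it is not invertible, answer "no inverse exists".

no inverse exists

Euclidean algorithm on 62028, 9116:
62028 = 6*9116 + 7332
9116 = 1*7332 + 1784
7332 = 4*1784 + 196
1784 = 9*196 + 20
196 = 9*20 + 16
20 = 1*16 + 4
16 = 4*4 + 0
gcd(9116, 62028) = 4 ≠ 1, so 9116 has no multiplicative inverse modulo 62028.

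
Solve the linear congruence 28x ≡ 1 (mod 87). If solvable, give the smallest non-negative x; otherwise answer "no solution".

28

First find gcd(28, 87):
87 = 3*28 + 3
28 = 9*3 + 1
3 = 3*1 + 0
gcd = 1, so a unique solution mod 87 exists.
Back-substitute for the Bézout coefficients:
1 = 28 − 9·3
1 = −9·87 + 28·28
So 28·(28) ≡ 1 (mod 87), giving 28⁻¹ ≡ 28.
x ≡ 28⁻¹·1 ≡ 28·1 ≡ 28 (mod 87).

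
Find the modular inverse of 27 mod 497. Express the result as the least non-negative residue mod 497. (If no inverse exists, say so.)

Apply the Euclidean algorithm to 497 and 27:
497 = 18·27 + 11
27 = 2·11 + 5
11 = 2·5 + 1
5 = 5·1 + 0
The gcd is 1. Working backward:
1 = 11 − 2·5
1 = −2·27 + 5·11
1 = 5·497 − 92·27
Hence 27⁻¹ ≡ -92 ≡ 405 (mod 497).

405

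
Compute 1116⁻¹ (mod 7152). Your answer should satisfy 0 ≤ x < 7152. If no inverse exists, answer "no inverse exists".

Euclidean algorithm on 7152, 1116:
7152 = 6*1116 + 456
1116 = 2*456 + 204
456 = 2*204 + 48
204 = 4*48 + 12
48 = 4*12 + 0
The gcd is 12, not 1, hence no inverse exists.

no inverse exists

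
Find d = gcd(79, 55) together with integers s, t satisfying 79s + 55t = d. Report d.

Euclidean algorithm:
79 = 1*55 + 24
55 = 2*24 + 7
24 = 3*7 + 3
7 = 2*3 + 1
3 = 3*1 + 0
gcd(79, 55) = 1.
Express as a combination:
1 = 7 − 2·3
1 = −2·24 + 7·7
1 = 7·55 − 16·24
1 = −16·79 + 23·55
So 1 = (-16)·79 + (23)·55.

1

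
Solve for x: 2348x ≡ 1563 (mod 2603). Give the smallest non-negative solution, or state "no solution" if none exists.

First find gcd(2348, 2603):
2603 = 1×2348 + 255
2348 = 9×255 + 53
255 = 4×53 + 43
53 = 1×43 + 10
43 = 4×10 + 3
10 = 3×3 + 1
3 = 3×1 + 0
gcd = 1, so a unique solution mod 2603 exists.
Back-substitute for the Bézout coefficients:
1 = 10 − 3·3
1 = −3·43 + 13·10
1 = 13·53 − 16·43
1 = −16·255 + 77·53
1 = 77·2348 − 709·255
1 = −709·2603 + 786·2348
So 2348·(786) ≡ 1 (mod 2603), giving 2348⁻¹ ≡ 786.
x ≡ 2348⁻¹·1563 ≡ 786·1563 ≡ 2505 (mod 2603).

2505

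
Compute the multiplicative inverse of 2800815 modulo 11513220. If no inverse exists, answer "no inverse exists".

no inverse exists

Euclidean algorithm on 11513220, 2800815:
11513220 = 4·2800815 + 309960
2800815 = 9·309960 + 11175
309960 = 27·11175 + 8235
11175 = 1·8235 + 2940
8235 = 2·2940 + 2355
2940 = 1·2355 + 585
2355 = 4·585 + 15
585 = 39·15 + 0
Since gcd = 15 > 1, 2800815 is not a unit mod 11513220.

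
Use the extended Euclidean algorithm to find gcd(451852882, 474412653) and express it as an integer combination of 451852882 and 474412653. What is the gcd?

Euclidean algorithm:
474412653 = 1*451852882 + 22559771
451852882 = 20*22559771 + 657462
22559771 = 34*657462 + 206063
657462 = 3*206063 + 39273
206063 = 5*39273 + 9698
39273 = 4*9698 + 481
9698 = 20*481 + 78
481 = 6*78 + 13
78 = 6*13 + 0
gcd(451852882, 474412653) = 13.
Express as a combination:
13 = 481 − 6·78
13 = −6·9698 + 121·481
13 = 121·39273 − 490·9698
13 = −490·206063 + 2571·39273
13 = 2571·657462 − 8203·206063
13 = −8203·22559771 + 281473·657462
13 = 281473·451852882 − 5637663·22559771
13 = −5637663·474412653 + 5919136·451852882
So 13 = (-5637663)·474412653 + (5919136)·451852882.

13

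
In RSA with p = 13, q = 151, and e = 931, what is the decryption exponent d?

φ(n) = (p−1)(q−1) = 12·150 = 1800.
Need d with 931·d ≡ 1 (mod 1800). Apply the extended Euclidean algorithm:
1800 = 1×931 + 869
931 = 1×869 + 62
869 = 14×62 + 1
62 = 62×1 + 0
Back-substitute:
1 = 869 − 14·62
1 = −14·931 + 15·869
1 = 15·1800 − 29·931
So 931·(-29) ≡ 1 (mod 1800), hence d ≡ -29 ≡ 1771 (mod 1800).

1771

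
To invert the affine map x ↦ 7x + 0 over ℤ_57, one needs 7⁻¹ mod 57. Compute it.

49

Run Euclid on (57, 7):
57 = 8×7 + 1
7 = 7×1 + 0
The gcd is 1. Working backward:
1 = 57 − 8·7
Thus 7·(-8) ≡ 1 (mod 57); reducing, -8 mod 57 = 49.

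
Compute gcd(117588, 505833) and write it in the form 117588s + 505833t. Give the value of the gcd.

Repeated division:
505833 = 4×117588 + 35481
117588 = 3×35481 + 11145
35481 = 3×11145 + 2046
11145 = 5×2046 + 915
2046 = 2×915 + 216
915 = 4×216 + 51
216 = 4×51 + 12
51 = 4×12 + 3
12 = 4×3 + 0
gcd(117588, 505833) = 3.
Express as a combination:
3 = 51 − 4·12
3 = −4·216 + 17·51
3 = 17·915 − 72·216
3 = −72·2046 + 161·915
3 = 161·11145 − 877·2046
3 = −877·35481 + 2792·11145
3 = 2792·117588 − 9253·35481
3 = −9253·505833 + 39804·117588
So 3 = (-9253)·505833 + (39804)·117588.

3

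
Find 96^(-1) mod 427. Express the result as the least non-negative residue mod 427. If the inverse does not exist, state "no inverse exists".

129

Run Euclid on (427, 96):
427 = 4×96 + 43
96 = 2×43 + 10
43 = 4×10 + 3
10 = 3×3 + 1
3 = 3×1 + 0
gcd = 1, so the inverse exists. Back-substitute:
1 = 10 − 3·3
1 = −3·43 + 13·10
1 = 13·96 − 29·43
1 = −29·427 + 129·96
So 96·129 ≡ 1 (mod 427).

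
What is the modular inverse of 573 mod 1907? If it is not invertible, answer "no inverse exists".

213

Apply the Euclidean algorithm to 1907 and 573:
1907 = 3·573 + 188
573 = 3·188 + 9
188 = 20·9 + 8
9 = 1·8 + 1
8 = 8·1 + 0
The gcd is 1. Working backward:
1 = 9 − 8
1 = −188 + 21·9
1 = 21·573 − 64·188
1 = −64·1907 + 213·573
So 573·213 ≡ 1 (mod 1907).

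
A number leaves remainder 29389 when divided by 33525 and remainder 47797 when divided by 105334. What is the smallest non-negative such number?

Write x = 29389 + 33525·k. Then 33525·k ≡ 47797 − 29389 ≡ 18408 (mod 105334).
Need 33525⁻¹ mod 105334. Extended Euclid on (105334, 33525):
105334 = 3*33525 + 4759
33525 = 7*4759 + 212
4759 = 22*212 + 95
212 = 2*95 + 22
95 = 4*22 + 7
22 = 3*7 + 1
7 = 7*1 + 0
Back-substitute:
1 = 22 − 3·7
1 = −3·95 + 13·22
1 = 13·212 − 29·95
1 = −29·4759 + 651·212
1 = 651·33525 − 4586·4759
1 = −4586·105334 + 14409·33525
33525⁻¹ ≡ 14409 (mod 105334), so k ≡ 14409·18408 ≡ 9860 (mod 105334).
x = 29389 + 33525·9860 = 330585889.

330585889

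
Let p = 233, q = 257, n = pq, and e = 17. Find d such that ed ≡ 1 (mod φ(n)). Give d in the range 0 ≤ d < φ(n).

φ(n) = (p−1)(q−1) = 232·256 = 59392.
Need d with 17·d ≡ 1 (mod 59392). Apply the extended Euclidean algorithm:
59392 = 3493×17 + 11
17 = 1×11 + 6
11 = 1×6 + 5
6 = 1×5 + 1
5 = 5×1 + 0
Back-substitute:
1 = 6 − 5
1 = −11 + 2·6
1 = 2·17 − 3·11
1 = −3·59392 + 10481·17
So 17·10481 ≡ 1 (mod 59392), hence d = 10481.

10481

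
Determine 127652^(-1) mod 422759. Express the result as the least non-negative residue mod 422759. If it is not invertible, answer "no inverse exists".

11078

Run Euclid on (422759, 127652):
422759 = 3·127652 + 39803
127652 = 3·39803 + 8243
39803 = 4·8243 + 6831
8243 = 1·6831 + 1412
6831 = 4·1412 + 1183
1412 = 1·1183 + 229
1183 = 5·229 + 38
229 = 6·38 + 1
38 = 38·1 + 0
gcd = 1, so the inverse exists. Back-substitute:
1 = 229 − 6·38
1 = −6·1183 + 31·229
1 = 31·1412 − 37·1183
1 = −37·6831 + 179·1412
1 = 179·8243 − 216·6831
1 = −216·39803 + 1043·8243
1 = 1043·127652 − 3345·39803
1 = −3345·422759 + 11078·127652
So 127652·11078 ≡ 1 (mod 422759).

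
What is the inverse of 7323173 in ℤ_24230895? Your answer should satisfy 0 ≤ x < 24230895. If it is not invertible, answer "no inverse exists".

no inverse exists

Compute gcd(7323173, 24230895):
24230895 = 3*7323173 + 2261376
7323173 = 3*2261376 + 539045
2261376 = 4*539045 + 105196
539045 = 5*105196 + 13065
105196 = 8*13065 + 676
13065 = 19*676 + 221
676 = 3*221 + 13
221 = 17*13 + 0
The gcd is 13, not 1, hence no inverse exists.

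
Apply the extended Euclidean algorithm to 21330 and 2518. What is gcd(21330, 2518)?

Euclidean algorithm:
21330 = 8×2518 + 1186
2518 = 2×1186 + 146
1186 = 8×146 + 18
146 = 8×18 + 2
18 = 9×2 + 0
gcd(21330, 2518) = 2.
Back-substituting:
2 = 146 − 8·18
2 = −8·1186 + 65·146
2 = 65·2518 − 138·1186
2 = −138·21330 + 1169·2518
So 2 = (-138)·21330 + (1169)·2518.

2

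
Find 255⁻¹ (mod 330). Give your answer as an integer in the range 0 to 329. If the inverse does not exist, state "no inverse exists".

Euclidean algorithm on 330, 255:
330 = 1×255 + 75
255 = 3×75 + 30
75 = 2×30 + 15
30 = 2×15 + 0
The gcd is 15, not 1, hence no inverse exists.

no inverse exists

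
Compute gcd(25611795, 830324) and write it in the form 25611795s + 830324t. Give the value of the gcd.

Apply Euclid's algorithm to 25611795 and 830324:
25611795 = 30*830324 + 702075
830324 = 1*702075 + 128249
702075 = 5*128249 + 60830
128249 = 2*60830 + 6589
60830 = 9*6589 + 1529
6589 = 4*1529 + 473
1529 = 3*473 + 110
473 = 4*110 + 33
110 = 3*33 + 11
33 = 3*11 + 0
gcd(25611795, 830324) = 11.
Express as a combination:
11 = 110 − 3·33
11 = −3·473 + 13·110
11 = 13·1529 − 42·473
11 = −42·6589 + 181·1529
11 = 181·60830 − 1671·6589
11 = −1671·128249 + 3523·60830
11 = 3523·702075 − 19286·128249
11 = −19286·830324 + 22809·702075
11 = 22809·25611795 − 703556·830324
So 11 = (22809)·25611795 + (-703556)·830324.

11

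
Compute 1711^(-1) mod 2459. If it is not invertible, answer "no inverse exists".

Apply the Euclidean algorithm to 2459 and 1711:
2459 = 1*1711 + 748
1711 = 2*748 + 215
748 = 3*215 + 103
215 = 2*103 + 9
103 = 11*9 + 4
9 = 2*4 + 1
4 = 4*1 + 0
The gcd is 1. Working backward:
1 = 9 − 2·4
1 = −2·103 + 23·9
1 = 23·215 − 48·103
1 = −48·748 + 167·215
1 = 167·1711 − 382·748
1 = −382·2459 + 549·1711
So 1711·549 ≡ 1 (mod 2459).

549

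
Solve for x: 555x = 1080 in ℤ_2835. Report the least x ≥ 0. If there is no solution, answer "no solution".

First find gcd(555, 2835):
2835 = 5·555 + 60
555 = 9·60 + 15
60 = 4·15 + 0
gcd = 15 and 15 | 1080, so solutions exist. Divide through by 15: 37x ≡ 72 (mod 189).
Now find 37⁻¹ mod 189:
189 = 5·37 + 4
37 = 9·4 + 1
4 = 4·1 + 0
Back-substitute:
1 = 37 − 9·4
1 = −9·189 + 46·37
So 37⁻¹ ≡ 46 (mod 189).
Then x ≡ 46·72 ≡ 99 (mod 189); the smallest non-negative solution is x = 99.

99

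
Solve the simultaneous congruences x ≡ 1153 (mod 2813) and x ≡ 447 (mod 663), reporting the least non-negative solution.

Write x = 1153 + 2813·k. Then 2813·k ≡ 447 − 1153 ≡ 620 (mod 663).
Need 2813⁻¹ mod 663. Extended Euclid on (663, 161):
663 = 4×161 + 19
161 = 8×19 + 9
19 = 2×9 + 1
9 = 9×1 + 0
Back-substitute:
1 = 19 − 2·9
1 = −2·161 + 17·19
1 = 17·663 − 70·161
2813⁻¹ ≡ 593 (mod 663), so k ≡ 593·620 ≡ 358 (mod 663).
x = 1153 + 2813·358 = 1008207.

1008207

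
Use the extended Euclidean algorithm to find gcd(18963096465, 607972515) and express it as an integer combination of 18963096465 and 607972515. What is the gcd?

Euclidean algorithm:
18963096465 = 31×607972515 + 115948500
607972515 = 5×115948500 + 28230015
115948500 = 4×28230015 + 3028440
28230015 = 9×3028440 + 974055
3028440 = 3×974055 + 106275
974055 = 9×106275 + 17580
106275 = 6×17580 + 795
17580 = 22×795 + 90
795 = 8×90 + 75
90 = 1×75 + 15
75 = 5×15 + 0
gcd(18963096465, 607972515) = 15.
Back-substituting:
15 = 90 − 75
15 = −795 + 9·90
15 = 9·17580 − 199·795
15 = −199·106275 + 1203·17580
15 = 1203·974055 − 11026·106275
15 = −11026·3028440 + 34281·974055
15 = 34281·28230015 − 319555·3028440
15 = −319555·115948500 + 1312501·28230015
15 = 1312501·607972515 − 6882060·115948500
15 = −6882060·18963096465 + 214656361·607972515
So 15 = (-6882060)·18963096465 + (214656361)·607972515.

15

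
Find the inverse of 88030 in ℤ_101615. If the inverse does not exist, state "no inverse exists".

Euclidean algorithm on 101615, 88030:
101615 = 1*88030 + 13585
88030 = 6*13585 + 6520
13585 = 2*6520 + 545
6520 = 11*545 + 525
545 = 1*525 + 20
525 = 26*20 + 5
20 = 4*5 + 0
Since gcd = 5 > 1, 88030 is not a unit mod 101615.

no inverse exists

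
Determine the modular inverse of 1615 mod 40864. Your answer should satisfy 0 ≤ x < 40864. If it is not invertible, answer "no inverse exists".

6351

gcd(40864, 1615) by repeated division:
40864 = 25×1615 + 489
1615 = 3×489 + 148
489 = 3×148 + 45
148 = 3×45 + 13
45 = 3×13 + 6
13 = 2×6 + 1
6 = 6×1 + 0
Since gcd(1615, 40864) = 1, back-substitute to write 1 as a combination:
1 = 13 − 2·6
1 = −2·45 + 7·13
1 = 7·148 − 23·45
1 = −23·489 + 76·148
1 = 76·1615 − 251·489
1 = −251·40864 + 6351·1615
So 1615·6351 ≡ 1 (mod 40864).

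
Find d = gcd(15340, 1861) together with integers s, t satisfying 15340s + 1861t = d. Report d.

1

Apply Euclid's algorithm to 15340 and 1861:
15340 = 8*1861 + 452
1861 = 4*452 + 53
452 = 8*53 + 28
53 = 1*28 + 25
28 = 1*25 + 3
25 = 8*3 + 1
3 = 3*1 + 0
gcd(15340, 1861) = 1.
Express as a combination:
1 = 25 − 8·3
1 = −8·28 + 9·25
1 = 9·53 − 17·28
1 = −17·452 + 145·53
1 = 145·1861 − 597·452
1 = −597·15340 + 4921·1861
So 1 = (-597)·15340 + (4921)·1861.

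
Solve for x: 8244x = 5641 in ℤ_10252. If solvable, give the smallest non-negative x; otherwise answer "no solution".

no solution

gcd(8244, 10252):
10252 = 1·8244 + 2008
8244 = 4·2008 + 212
2008 = 9·212 + 100
212 = 2·100 + 12
100 = 8·12 + 4
12 = 3·4 + 0
gcd = 4, but 4 ∤ 5641, so the congruence has no solution.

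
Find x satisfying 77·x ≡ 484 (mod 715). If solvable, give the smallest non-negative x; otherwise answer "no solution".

62

First find gcd(77, 715):
715 = 9×77 + 22
77 = 3×22 + 11
22 = 2×11 + 0
gcd = 11 and 11 | 484, so solutions exist. Divide through by 11: 7x ≡ 44 (mod 65).
Now find 7⁻¹ mod 65:
65 = 9*7 + 2
7 = 3*2 + 1
2 = 2*1 + 0
Back-substitute:
1 = 7 − 3·2
1 = −3·65 + 28·7
So 7⁻¹ ≡ 28 (mod 65).
Then x ≡ 28·44 ≡ 62 (mod 65); the smallest non-negative solution is x = 62.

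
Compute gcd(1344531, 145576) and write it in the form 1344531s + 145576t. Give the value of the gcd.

Repeated division:
1344531 = 9·145576 + 34347
145576 = 4·34347 + 8188
34347 = 4·8188 + 1595
8188 = 5·1595 + 213
1595 = 7·213 + 104
213 = 2·104 + 5
104 = 20·5 + 4
5 = 1·4 + 1
4 = 4·1 + 0
gcd(1344531, 145576) = 1.
Back-substituting:
1 = 5 − 4
1 = −104 + 21·5
1 = 21·213 − 43·104
1 = −43·1595 + 322·213
1 = 322·8188 − 1653·1595
1 = −1653·34347 + 6934·8188
1 = 6934·145576 − 29389·34347
1 = −29389·1344531 + 271435·145576
So 1 = (-29389)·1344531 + (271435)·145576.

1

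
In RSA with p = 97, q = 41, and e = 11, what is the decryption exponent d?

3491

φ(n) = (p−1)(q−1) = 96·40 = 3840.
Need d with 11·d ≡ 1 (mod 3840). Apply the extended Euclidean algorithm:
3840 = 349*11 + 1
11 = 11*1 + 0
Back-substitute:
1 = 3840 − 349·11
So 11·(-349) ≡ 1 (mod 3840), hence d ≡ -349 ≡ 3491 (mod 3840).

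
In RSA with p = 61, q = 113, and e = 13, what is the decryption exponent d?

φ(n) = (p−1)(q−1) = 60·112 = 6720.
Need d with 13·d ≡ 1 (mod 6720). Apply the extended Euclidean algorithm:
6720 = 516*13 + 12
13 = 1*12 + 1
12 = 12*1 + 0
Back-substitute:
1 = 13 − 12
1 = −6720 + 517·13
So 13·517 ≡ 1 (mod 6720), hence d = 517.

517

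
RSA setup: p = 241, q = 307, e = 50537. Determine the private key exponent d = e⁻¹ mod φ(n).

27833

φ(n) = (p−1)(q−1) = 240·306 = 73440.
Need d with 50537·d ≡ 1 (mod 73440). Apply the extended Euclidean algorithm:
73440 = 1·50537 + 22903
50537 = 2·22903 + 4731
22903 = 4·4731 + 3979
4731 = 1·3979 + 752
3979 = 5·752 + 219
752 = 3·219 + 95
219 = 2·95 + 29
95 = 3·29 + 8
29 = 3·8 + 5
8 = 1·5 + 3
5 = 1·3 + 2
3 = 1·2 + 1
2 = 2·1 + 0
Back-substitute:
1 = 3 − 2
1 = −5 + 2·3
1 = 2·8 − 3·5
1 = −3·29 + 11·8
1 = 11·95 − 36·29
1 = −36·219 + 83·95
1 = 83·752 − 285·219
1 = −285·3979 + 1508·752
1 = 1508·4731 − 1793·3979
1 = −1793·22903 + 8680·4731
1 = 8680·50537 − 19153·22903
1 = −19153·73440 + 27833·50537
So 50537·27833 ≡ 1 (mod 73440), hence d = 27833.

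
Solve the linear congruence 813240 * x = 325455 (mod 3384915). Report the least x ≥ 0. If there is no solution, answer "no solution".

First find gcd(813240, 3384915):
3384915 = 4×813240 + 131955
813240 = 6×131955 + 21510
131955 = 6×21510 + 2895
21510 = 7×2895 + 1245
2895 = 2×1245 + 405
1245 = 3×405 + 30
405 = 13×30 + 15
30 = 2×15 + 0
gcd = 15 and 15 | 325455, so solutions exist. Divide through by 15: 54216x ≡ 21697 (mod 225661).
Now find 54216⁻¹ mod 225661:
225661 = 4·54216 + 8797
54216 = 6·8797 + 1434
8797 = 6·1434 + 193
1434 = 7·193 + 83
193 = 2·83 + 27
83 = 3·27 + 2
27 = 13·2 + 1
2 = 2·1 + 0
Back-substitute:
1 = 27 − 13·2
1 = −13·83 + 40·27
1 = 40·193 − 93·83
1 = −93·1434 + 691·193
1 = 691·8797 − 4239·1434
1 = −4239·54216 + 26125·8797
1 = 26125·225661 − 108739·54216
So 54216·(-108739) ≡ 1 (mod 225661), i.e. 54216⁻¹ ≡ 116922.
Then x ≡ 116922·21697 ≡ 201333 (mod 225661); the smallest non-negative solution is x = 201333.

201333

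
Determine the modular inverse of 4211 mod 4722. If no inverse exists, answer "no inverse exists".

Extended Euclidean algorithm:
4722 = 1×4211 + 511
4211 = 8×511 + 123
511 = 4×123 + 19
123 = 6×19 + 9
19 = 2×9 + 1
9 = 9×1 + 0
gcd = 1, so the inverse exists. Back-substitute:
1 = 19 − 2·9
1 = −2·123 + 13·19
1 = 13·511 − 54·123
1 = −54·4211 + 445·511
1 = 445·4722 − 499·4211
Thus 4211·(-499) ≡ 1 (mod 4722); reducing, -499 mod 4722 = 4223.

4223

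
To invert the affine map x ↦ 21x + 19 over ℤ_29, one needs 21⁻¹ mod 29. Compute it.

Run Euclid on (29, 21):
29 = 1·21 + 8
21 = 2·8 + 5
8 = 1·5 + 3
5 = 1·3 + 2
3 = 1·2 + 1
2 = 2·1 + 0
Since gcd(21, 29) = 1, back-substitute to write 1 as a combination:
1 = 3 − 2
1 = −5 + 2·3
1 = 2·8 − 3·5
1 = −3·21 + 8·8
1 = 8·29 − 11·21
Hence 21⁻¹ ≡ -11 ≡ 18 (mod 29).

18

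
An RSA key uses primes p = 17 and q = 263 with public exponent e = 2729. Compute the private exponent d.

2745

φ(n) = (p−1)(q−1) = 16·262 = 4192.
Need d with 2729·d ≡ 1 (mod 4192). Apply the extended Euclidean algorithm:
4192 = 1×2729 + 1463
2729 = 1×1463 + 1266
1463 = 1×1266 + 197
1266 = 6×197 + 84
197 = 2×84 + 29
84 = 2×29 + 26
29 = 1×26 + 3
26 = 8×3 + 2
3 = 1×2 + 1
2 = 2×1 + 0
Back-substitute:
1 = 3 − 2
1 = −26 + 9·3
1 = 9·29 − 10·26
1 = −10·84 + 29·29
1 = 29·197 − 68·84
1 = −68·1266 + 437·197
1 = 437·1463 − 505·1266
1 = −505·2729 + 942·1463
1 = 942·4192 − 1447·2729
So 2729·(-1447) ≡ 1 (mod 4192), hence d ≡ -1447 ≡ 2745 (mod 4192).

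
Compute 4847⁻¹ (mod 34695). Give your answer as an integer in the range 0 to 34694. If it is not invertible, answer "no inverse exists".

Apply the Euclidean algorithm to 34695 and 4847:
34695 = 7*4847 + 766
4847 = 6*766 + 251
766 = 3*251 + 13
251 = 19*13 + 4
13 = 3*4 + 1
4 = 4*1 + 0
gcd = 1, so the inverse exists. Back-substitute:
1 = 13 − 3·4
1 = −3·251 + 58·13
1 = 58·766 − 177·251
1 = −177·4847 + 1120·766
1 = 1120·34695 − 8017·4847
Thus 4847·(-8017) ≡ 1 (mod 34695); reducing, -8017 mod 34695 = 26678.

26678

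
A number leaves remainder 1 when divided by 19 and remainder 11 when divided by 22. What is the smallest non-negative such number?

77

Write x = 1 + 19·k. Then 19·k ≡ 11 − 1 ≡ 10 (mod 22).
Need 19⁻¹ mod 22. Extended Euclid on (22, 19):
22 = 1*19 + 3
19 = 6*3 + 1
3 = 3*1 + 0
Back-substitute:
1 = 19 − 6·3
1 = −6·22 + 7·19
19⁻¹ ≡ 7 (mod 22), so k ≡ 7·10 ≡ 4 (mod 22).
x = 1 + 19·4 = 77.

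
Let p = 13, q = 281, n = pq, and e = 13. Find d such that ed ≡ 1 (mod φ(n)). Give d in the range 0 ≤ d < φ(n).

φ(n) = (p−1)(q−1) = 12·280 = 3360.
Need d with 13·d ≡ 1 (mod 3360). Apply the extended Euclidean algorithm:
3360 = 258*13 + 6
13 = 2*6 + 1
6 = 6*1 + 0
Back-substitute:
1 = 13 − 2·6
1 = −2·3360 + 517·13
So 13·517 ≡ 1 (mod 3360), hence d = 517.

517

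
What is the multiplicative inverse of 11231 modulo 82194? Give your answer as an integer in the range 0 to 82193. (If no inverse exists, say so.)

80057

Run Euclid on (82194, 11231):
82194 = 7·11231 + 3577
11231 = 3·3577 + 500
3577 = 7·500 + 77
500 = 6·77 + 38
77 = 2·38 + 1
38 = 38·1 + 0
gcd = 1, so the inverse exists. Back-substitute:
1 = 77 − 2·38
1 = −2·500 + 13·77
1 = 13·3577 − 93·500
1 = −93·11231 + 292·3577
1 = 292·82194 − 2137·11231
Hence 11231⁻¹ ≡ -2137 ≡ 80057 (mod 82194).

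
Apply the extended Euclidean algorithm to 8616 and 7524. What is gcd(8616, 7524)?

Repeated division:
8616 = 1×7524 + 1092
7524 = 6×1092 + 972
1092 = 1×972 + 120
972 = 8×120 + 12
120 = 10×12 + 0
gcd(8616, 7524) = 12.
Back-substituting:
12 = 972 − 8·120
12 = −8·1092 + 9·972
12 = 9·7524 − 62·1092
12 = −62·8616 + 71·7524
So 12 = (-62)·8616 + (71)·7524.

12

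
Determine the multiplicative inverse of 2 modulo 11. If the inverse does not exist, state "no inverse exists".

Apply the Euclidean algorithm to 11 and 2:
11 = 5·2 + 1
2 = 2·1 + 0
Since gcd(2, 11) = 1, back-substitute to write 1 as a combination:
1 = 11 − 5·2
Thus 2·(-5) ≡ 1 (mod 11); reducing, -5 mod 11 = 6.

6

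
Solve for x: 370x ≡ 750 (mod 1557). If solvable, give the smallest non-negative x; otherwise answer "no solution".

First find gcd(370, 1557):
1557 = 4×370 + 77
370 = 4×77 + 62
77 = 1×62 + 15
62 = 4×15 + 2
15 = 7×2 + 1
2 = 2×1 + 0
gcd = 1, so a unique solution mod 1557 exists.
Back-substitute for the Bézout coefficients:
1 = 15 − 7·2
1 = −7·62 + 29·15
1 = 29·77 − 36·62
1 = −36·370 + 173·77
1 = 173·1557 − 728·370
So 370·(-728) ≡ 1 (mod 1557), giving 370⁻¹ ≡ 829.
x ≡ 370⁻¹·750 ≡ 829·750 ≡ 507 (mod 1557).

507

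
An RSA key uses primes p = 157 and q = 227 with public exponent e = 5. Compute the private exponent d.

φ(n) = (p−1)(q−1) = 156·226 = 35256.
Need d with 5·d ≡ 1 (mod 35256). Apply the extended Euclidean algorithm:
35256 = 7051*5 + 1
5 = 5*1 + 0
Back-substitute:
1 = 35256 − 7051·5
So 5·(-7051) ≡ 1 (mod 35256), hence d ≡ -7051 ≡ 28205 (mod 35256).

28205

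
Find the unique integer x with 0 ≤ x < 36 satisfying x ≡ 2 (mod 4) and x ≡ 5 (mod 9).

14

Write x = 2 + 4·k. Then 4·k ≡ 5 − 2 ≡ 3 (mod 9).
Need 4⁻¹ mod 9. Extended Euclid on (9, 4):
9 = 2·4 + 1
4 = 4·1 + 0
Back-substitute:
1 = 9 − 2·4
4⁻¹ ≡ 7 (mod 9), so k ≡ 7·3 ≡ 3 (mod 9).
x = 2 + 4·3 = 14.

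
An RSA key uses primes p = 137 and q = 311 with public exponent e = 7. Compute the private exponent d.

6023

φ(n) = (p−1)(q−1) = 136·310 = 42160.
Need d with 7·d ≡ 1 (mod 42160). Apply the extended Euclidean algorithm:
42160 = 6022×7 + 6
7 = 1×6 + 1
6 = 6×1 + 0
Back-substitute:
1 = 7 − 6
1 = −42160 + 6023·7
So 7·6023 ≡ 1 (mod 42160), hence d = 6023.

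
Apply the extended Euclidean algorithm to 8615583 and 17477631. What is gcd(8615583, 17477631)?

Euclidean algorithm:
17477631 = 2*8615583 + 246465
8615583 = 34*246465 + 235773
246465 = 1*235773 + 10692
235773 = 22*10692 + 549
10692 = 19*549 + 261
549 = 2*261 + 27
261 = 9*27 + 18
27 = 1*18 + 9
18 = 2*9 + 0
gcd(8615583, 17477631) = 9.
Working backward:
9 = 27 − 18
9 = −261 + 10·27
9 = 10·549 − 21·261
9 = −21·10692 + 409·549
9 = 409·235773 − 9019·10692
9 = −9019·246465 + 9428·235773
9 = 9428·8615583 − 329571·246465
9 = −329571·17477631 + 668570·8615583
So 9 = (-329571)·17477631 + (668570)·8615583.

9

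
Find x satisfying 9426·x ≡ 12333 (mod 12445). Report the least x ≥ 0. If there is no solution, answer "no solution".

8228

First find gcd(9426, 12445):
12445 = 1*9426 + 3019
9426 = 3*3019 + 369
3019 = 8*369 + 67
369 = 5*67 + 34
67 = 1*34 + 33
34 = 1*33 + 1
33 = 33*1 + 0
gcd = 1, so a unique solution mod 12445 exists.
Back-substitute for the Bézout coefficients:
1 = 34 − 33
1 = −67 + 2·34
1 = 2·369 − 11·67
1 = −11·3019 + 90·369
1 = 90·9426 − 281·3019
1 = −281·12445 + 371·9426
So 9426·(371) ≡ 1 (mod 12445), giving 9426⁻¹ ≡ 371.
x ≡ 9426⁻¹·12333 ≡ 371·12333 ≡ 8228 (mod 12445).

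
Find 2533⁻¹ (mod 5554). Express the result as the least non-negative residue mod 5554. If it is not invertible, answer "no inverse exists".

gcd(5554, 2533) by repeated division:
5554 = 2×2533 + 488
2533 = 5×488 + 93
488 = 5×93 + 23
93 = 4×23 + 1
23 = 23×1 + 0
gcd = 1, so the inverse exists. Back-substitute:
1 = 93 − 4·23
1 = −4·488 + 21·93
1 = 21·2533 − 109·488
1 = −109·5554 + 239·2533
So 2533·239 ≡ 1 (mod 5554).

239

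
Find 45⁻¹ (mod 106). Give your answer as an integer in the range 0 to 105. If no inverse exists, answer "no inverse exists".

33

Extended Euclidean algorithm:
106 = 2*45 + 16
45 = 2*16 + 13
16 = 1*13 + 3
13 = 4*3 + 1
3 = 3*1 + 0
gcd = 1, so the inverse exists. Back-substitute:
1 = 13 − 4·3
1 = −4·16 + 5·13
1 = 5·45 − 14·16
1 = −14·106 + 33·45
So 45·33 ≡ 1 (mod 106).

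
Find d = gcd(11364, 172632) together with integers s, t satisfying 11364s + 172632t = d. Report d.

Euclidean algorithm:
172632 = 15·11364 + 2172
11364 = 5·2172 + 504
2172 = 4·504 + 156
504 = 3·156 + 36
156 = 4·36 + 12
36 = 3·12 + 0
gcd(11364, 172632) = 12.
Back-substituting:
12 = 156 − 4·36
12 = −4·504 + 13·156
12 = 13·2172 − 56·504
12 = −56·11364 + 293·2172
12 = 293·172632 − 4451·11364
So 12 = (293)·172632 + (-4451)·11364.

12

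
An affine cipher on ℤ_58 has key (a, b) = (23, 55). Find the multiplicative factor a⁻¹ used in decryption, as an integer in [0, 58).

53

gcd(58, 23) by repeated division:
58 = 2*23 + 12
23 = 1*12 + 11
12 = 1*11 + 1
11 = 11*1 + 0
Since gcd(23, 58) = 1, back-substitute to write 1 as a combination:
1 = 12 − 11
1 = −23 + 2·12
1 = 2·58 − 5·23
Thus 23·(-5) ≡ 1 (mod 58); reducing, -5 mod 58 = 53.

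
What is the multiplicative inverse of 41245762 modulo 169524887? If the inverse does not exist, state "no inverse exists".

149382698

Apply the Euclidean algorithm to 169524887 and 41245762:
169524887 = 4·41245762 + 4541839
41245762 = 9·4541839 + 369211
4541839 = 12·369211 + 111307
369211 = 3·111307 + 35290
111307 = 3·35290 + 5437
35290 = 6·5437 + 2668
5437 = 2·2668 + 101
2668 = 26·101 + 42
101 = 2·42 + 17
42 = 2·17 + 8
17 = 2·8 + 1
8 = 8·1 + 0
gcd = 1, so the inverse exists. Back-substitute:
1 = 17 − 2·8
1 = −2·42 + 5·17
1 = 5·101 − 12·42
1 = −12·2668 + 317·101
1 = 317·5437 − 646·2668
1 = −646·35290 + 4193·5437
1 = 4193·111307 − 13225·35290
1 = −13225·369211 + 43868·111307
1 = 43868·4541839 − 539641·369211
1 = −539641·41245762 + 4900637·4541839
1 = 4900637·169524887 − 20142189·41245762
Hence 41245762⁻¹ ≡ -20142189 ≡ 149382698 (mod 169524887).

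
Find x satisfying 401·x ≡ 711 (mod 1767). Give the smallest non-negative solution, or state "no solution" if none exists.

First find gcd(401, 1767):
1767 = 4*401 + 163
401 = 2*163 + 75
163 = 2*75 + 13
75 = 5*13 + 10
13 = 1*10 + 3
10 = 3*3 + 1
3 = 3*1 + 0
gcd = 1, so a unique solution mod 1767 exists.
Back-substitute for the Bézout coefficients:
1 = 10 − 3·3
1 = −3·13 + 4·10
1 = 4·75 − 23·13
1 = −23·163 + 50·75
1 = 50·401 − 123·163
1 = −123·1767 + 542·401
So 401·(542) ≡ 1 (mod 1767), giving 401⁻¹ ≡ 542.
x ≡ 401⁻¹·711 ≡ 542·711 ≡ 156 (mod 1767).

156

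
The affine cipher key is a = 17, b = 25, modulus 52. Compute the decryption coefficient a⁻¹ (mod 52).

49

Run Euclid on (52, 17):
52 = 3*17 + 1
17 = 17*1 + 0
Since gcd(17, 52) = 1, back-substitute to write 1 as a combination:
1 = 52 − 3·17
So 17·(-3) ≡ 1 (mod 52), and -3 ≡ 49 (mod 52).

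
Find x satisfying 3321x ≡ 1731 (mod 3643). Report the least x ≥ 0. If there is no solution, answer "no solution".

3038

First find gcd(3321, 3643):
3643 = 1×3321 + 322
3321 = 10×322 + 101
322 = 3×101 + 19
101 = 5×19 + 6
19 = 3×6 + 1
6 = 6×1 + 0
gcd = 1, so a unique solution mod 3643 exists.
Back-substitute for the Bézout coefficients:
1 = 19 − 3·6
1 = −3·101 + 16·19
1 = 16·322 − 51·101
1 = −51·3321 + 526·322
1 = 526·3643 − 577·3321
So 3321·(-577) ≡ 1 (mod 3643), giving 3321⁻¹ ≡ 3066.
x ≡ 3321⁻¹·1731 ≡ 3066·1731 ≡ 3038 (mod 3643).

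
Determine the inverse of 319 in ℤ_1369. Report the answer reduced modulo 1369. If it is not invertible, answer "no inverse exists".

103

Run Euclid on (1369, 319):
1369 = 4*319 + 93
319 = 3*93 + 40
93 = 2*40 + 13
40 = 3*13 + 1
13 = 13*1 + 0
gcd = 1, so the inverse exists. Back-substitute:
1 = 40 − 3·13
1 = −3·93 + 7·40
1 = 7·319 − 24·93
1 = −24·1369 + 103·319
So 319·103 ≡ 1 (mod 1369).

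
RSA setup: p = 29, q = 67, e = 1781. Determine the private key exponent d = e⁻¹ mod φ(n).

φ(n) = (p−1)(q−1) = 28·66 = 1848.
Need d with 1781·d ≡ 1 (mod 1848). Apply the extended Euclidean algorithm:
1848 = 1×1781 + 67
1781 = 26×67 + 39
67 = 1×39 + 28
39 = 1×28 + 11
28 = 2×11 + 6
11 = 1×6 + 5
6 = 1×5 + 1
5 = 5×1 + 0
Back-substitute:
1 = 6 − 5
1 = −11 + 2·6
1 = 2·28 − 5·11
1 = −5·39 + 7·28
1 = 7·67 − 12·39
1 = −12·1781 + 319·67
1 = 319·1848 − 331·1781
So 1781·(-331) ≡ 1 (mod 1848), hence d ≡ -331 ≡ 1517 (mod 1848).

1517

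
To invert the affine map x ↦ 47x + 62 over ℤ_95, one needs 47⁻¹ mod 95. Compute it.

Extended Euclidean algorithm:
95 = 2×47 + 1
47 = 47×1 + 0
gcd = 1, so the inverse exists. Back-substitute:
1 = 95 − 2·47
So 47·(-2) ≡ 1 (mod 95), and -2 ≡ 93 (mod 95).

93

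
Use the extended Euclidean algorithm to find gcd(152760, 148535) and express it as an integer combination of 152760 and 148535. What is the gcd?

5

Euclidean algorithm:
152760 = 1*148535 + 4225
148535 = 35*4225 + 660
4225 = 6*660 + 265
660 = 2*265 + 130
265 = 2*130 + 5
130 = 26*5 + 0
gcd(152760, 148535) = 5.
Express as a combination:
5 = 265 − 2·130
5 = −2·660 + 5·265
5 = 5·4225 − 32·660
5 = −32·148535 + 1125·4225
5 = 1125·152760 − 1157·148535
So 5 = (1125)·152760 + (-1157)·148535.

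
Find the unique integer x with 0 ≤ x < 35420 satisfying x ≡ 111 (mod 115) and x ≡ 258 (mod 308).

28286

Write x = 111 + 115·k. Then 115·k ≡ 258 − 111 ≡ 147 (mod 308).
Need 115⁻¹ mod 308. Extended Euclid on (308, 115):
308 = 2×115 + 78
115 = 1×78 + 37
78 = 2×37 + 4
37 = 9×4 + 1
4 = 4×1 + 0
Back-substitute:
1 = 37 − 9·4
1 = −9·78 + 19·37
1 = 19·115 − 28·78
1 = −28·308 + 75·115
115⁻¹ ≡ 75 (mod 308), so k ≡ 75·147 ≡ 245 (mod 308).
x = 111 + 115·245 = 28286.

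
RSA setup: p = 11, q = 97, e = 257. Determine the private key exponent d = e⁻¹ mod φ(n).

833

φ(n) = (p−1)(q−1) = 10·96 = 960.
Need d with 257·d ≡ 1 (mod 960). Apply the extended Euclidean algorithm:
960 = 3*257 + 189
257 = 1*189 + 68
189 = 2*68 + 53
68 = 1*53 + 15
53 = 3*15 + 8
15 = 1*8 + 7
8 = 1*7 + 1
7 = 7*1 + 0
Back-substitute:
1 = 8 − 7
1 = −15 + 2·8
1 = 2·53 − 7·15
1 = −7·68 + 9·53
1 = 9·189 − 25·68
1 = −25·257 + 34·189
1 = 34·960 − 127·257
So 257·(-127) ≡ 1 (mod 960), hence d ≡ -127 ≡ 833 (mod 960).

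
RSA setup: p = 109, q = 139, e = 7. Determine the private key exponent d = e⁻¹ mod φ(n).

12775

φ(n) = (p−1)(q−1) = 108·138 = 14904.
Need d with 7·d ≡ 1 (mod 14904). Apply the extended Euclidean algorithm:
14904 = 2129×7 + 1
7 = 7×1 + 0
Back-substitute:
1 = 14904 − 2129·7
So 7·(-2129) ≡ 1 (mod 14904), hence d ≡ -2129 ≡ 12775 (mod 14904).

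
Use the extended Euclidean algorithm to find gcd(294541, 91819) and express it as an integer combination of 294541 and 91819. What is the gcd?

13

Repeated division:
294541 = 3·91819 + 19084
91819 = 4·19084 + 15483
19084 = 1·15483 + 3601
15483 = 4·3601 + 1079
3601 = 3·1079 + 364
1079 = 2·364 + 351
364 = 1·351 + 13
351 = 27·13 + 0
gcd(294541, 91819) = 13.
Express as a combination:
13 = 364 − 351
13 = −1079 + 3·364
13 = 3·3601 − 10·1079
13 = −10·15483 + 43·3601
13 = 43·19084 − 53·15483
13 = −53·91819 + 255·19084
13 = 255·294541 − 818·91819
So 13 = (255)·294541 + (-818)·91819.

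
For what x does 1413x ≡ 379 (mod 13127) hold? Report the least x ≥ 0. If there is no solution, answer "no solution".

First find gcd(1413, 13127):
13127 = 9·1413 + 410
1413 = 3·410 + 183
410 = 2·183 + 44
183 = 4·44 + 7
44 = 6·7 + 2
7 = 3·2 + 1
2 = 2·1 + 0
gcd = 1, so a unique solution mod 13127 exists.
Back-substitute for the Bézout coefficients:
1 = 7 − 3·2
1 = −3·44 + 19·7
1 = 19·183 − 79·44
1 = −79·410 + 177·183
1 = 177·1413 − 610·410
1 = −610·13127 + 5667·1413
So 1413·(5667) ≡ 1 (mod 13127), giving 1413⁻¹ ≡ 5667.
x ≡ 1413⁻¹·379 ≡ 5667·379 ≡ 8092 (mod 13127).

8092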